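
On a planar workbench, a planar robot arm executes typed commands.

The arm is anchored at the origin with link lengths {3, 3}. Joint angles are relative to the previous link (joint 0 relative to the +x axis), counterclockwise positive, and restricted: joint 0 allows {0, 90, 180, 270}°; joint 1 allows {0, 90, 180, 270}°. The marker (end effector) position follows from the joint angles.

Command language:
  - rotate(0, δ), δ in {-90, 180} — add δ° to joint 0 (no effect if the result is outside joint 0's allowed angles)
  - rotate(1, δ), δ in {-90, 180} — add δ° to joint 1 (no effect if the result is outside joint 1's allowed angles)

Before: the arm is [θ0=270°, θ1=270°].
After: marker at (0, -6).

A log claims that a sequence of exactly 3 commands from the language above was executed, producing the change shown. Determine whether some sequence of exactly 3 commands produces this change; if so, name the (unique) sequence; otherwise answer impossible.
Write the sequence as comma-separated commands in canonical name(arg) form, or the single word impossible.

rotate(1, -90), rotate(1, -90), rotate(1, -90)

t0: [θ0=270°, θ1=270°]
[1] after rotate(1, -90): [θ0=270°, θ1=180°]
[2] after rotate(1, -90): [θ0=270°, θ1=90°]
[3] after rotate(1, -90): [θ0=270°, θ1=0°]
uniquely the one of 64 3-step routes that fits.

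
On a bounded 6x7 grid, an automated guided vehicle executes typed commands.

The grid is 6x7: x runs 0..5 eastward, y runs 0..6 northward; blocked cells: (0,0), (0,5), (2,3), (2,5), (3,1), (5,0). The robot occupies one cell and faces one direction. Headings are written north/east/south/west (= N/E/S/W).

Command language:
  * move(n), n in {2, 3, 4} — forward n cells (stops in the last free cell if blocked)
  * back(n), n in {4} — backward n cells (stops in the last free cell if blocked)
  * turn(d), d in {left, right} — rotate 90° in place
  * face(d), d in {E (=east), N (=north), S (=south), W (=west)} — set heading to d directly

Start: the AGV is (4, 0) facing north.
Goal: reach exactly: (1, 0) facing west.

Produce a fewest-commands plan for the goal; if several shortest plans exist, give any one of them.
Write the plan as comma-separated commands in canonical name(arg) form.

t0: (4, 0) facing north
[1] after face(W): (4, 0) facing west
[2] after move(4): (1, 0) facing west
nothing shorter than 2 reaches the goal.

face(W), move(4)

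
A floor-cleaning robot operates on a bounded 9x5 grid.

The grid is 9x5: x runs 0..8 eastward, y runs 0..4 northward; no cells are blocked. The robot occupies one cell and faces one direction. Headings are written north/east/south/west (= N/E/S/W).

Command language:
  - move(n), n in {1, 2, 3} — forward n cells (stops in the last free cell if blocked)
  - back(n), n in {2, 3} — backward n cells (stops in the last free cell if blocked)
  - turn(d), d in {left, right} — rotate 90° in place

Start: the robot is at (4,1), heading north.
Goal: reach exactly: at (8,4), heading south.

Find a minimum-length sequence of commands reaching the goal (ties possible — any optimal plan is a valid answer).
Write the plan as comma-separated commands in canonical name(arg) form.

move(3), turn(right), move(1), move(3), turn(right)

start: at (4,1), heading north
[1] after move(3): at (4,4), heading north
[2] after turn(right): at (4,4), heading east
[3] after move(1): at (5,4), heading east
[4] after move(3): at (8,4), heading east
[5] after turn(right): at (8,4), heading south
shorter routes all fall short; 5 is best.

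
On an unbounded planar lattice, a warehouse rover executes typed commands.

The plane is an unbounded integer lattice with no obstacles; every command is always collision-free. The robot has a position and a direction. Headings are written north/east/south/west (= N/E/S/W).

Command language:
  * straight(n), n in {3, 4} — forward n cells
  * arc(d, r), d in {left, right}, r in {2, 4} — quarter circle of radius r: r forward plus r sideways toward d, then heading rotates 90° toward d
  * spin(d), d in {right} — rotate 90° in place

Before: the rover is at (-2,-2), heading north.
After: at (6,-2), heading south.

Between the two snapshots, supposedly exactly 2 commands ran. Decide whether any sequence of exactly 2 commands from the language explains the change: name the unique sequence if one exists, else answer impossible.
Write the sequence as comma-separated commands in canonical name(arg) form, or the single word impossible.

key: cell and facing (now S) both changed — the 2 commands mix motion and turning
initial: at (-2,-2), heading north
step 1 (arc(right, 4)): at (2,2), heading east
step 2 (arc(right, 4)): at (6,-2), heading south
all 49 alternatives checked — unique.

arc(right, 4), arc(right, 4)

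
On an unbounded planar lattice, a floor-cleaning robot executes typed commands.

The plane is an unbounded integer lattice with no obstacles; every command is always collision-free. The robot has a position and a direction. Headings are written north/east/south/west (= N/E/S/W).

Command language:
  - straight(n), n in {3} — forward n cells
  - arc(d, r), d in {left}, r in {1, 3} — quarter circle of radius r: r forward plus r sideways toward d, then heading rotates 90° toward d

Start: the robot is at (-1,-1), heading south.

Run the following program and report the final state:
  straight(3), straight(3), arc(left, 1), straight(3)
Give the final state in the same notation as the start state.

begin: at (-1,-1), heading south
1. straight(3) → at (-1,-4), heading south
2. straight(3) → at (-1,-7), heading south
3. arc(left, 1) → at (0,-8), heading east
4. straight(3) → at (3,-8), heading east

at (3,-8), heading east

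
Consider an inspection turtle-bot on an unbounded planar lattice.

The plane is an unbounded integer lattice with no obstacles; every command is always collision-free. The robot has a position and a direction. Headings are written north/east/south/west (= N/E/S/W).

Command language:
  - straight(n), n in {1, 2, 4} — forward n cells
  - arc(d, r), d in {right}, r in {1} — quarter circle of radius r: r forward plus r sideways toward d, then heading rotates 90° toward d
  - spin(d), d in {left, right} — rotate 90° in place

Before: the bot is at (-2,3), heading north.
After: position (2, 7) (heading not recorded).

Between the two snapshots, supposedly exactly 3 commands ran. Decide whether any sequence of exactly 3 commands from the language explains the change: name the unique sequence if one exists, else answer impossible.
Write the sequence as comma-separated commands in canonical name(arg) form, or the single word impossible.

begin: at (-2,3), heading north
1. straight(4) → at (-2,7), heading north
2. spin(right) → at (-2,7), heading east
3. straight(4) → at (2,7), heading east
no rival 3-sequence matches.

straight(4), spin(right), straight(4)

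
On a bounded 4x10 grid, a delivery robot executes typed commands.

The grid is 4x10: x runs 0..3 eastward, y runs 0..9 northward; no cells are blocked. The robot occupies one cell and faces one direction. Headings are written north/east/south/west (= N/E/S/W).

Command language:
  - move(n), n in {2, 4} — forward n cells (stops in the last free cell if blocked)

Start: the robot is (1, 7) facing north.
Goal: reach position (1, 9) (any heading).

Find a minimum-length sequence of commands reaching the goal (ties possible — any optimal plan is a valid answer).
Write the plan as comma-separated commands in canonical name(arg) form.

move(4)

from: (1, 7) facing north
t=1 move(4) ⇒ (1, 9) facing north
shorter routes all fall short; 1 is best.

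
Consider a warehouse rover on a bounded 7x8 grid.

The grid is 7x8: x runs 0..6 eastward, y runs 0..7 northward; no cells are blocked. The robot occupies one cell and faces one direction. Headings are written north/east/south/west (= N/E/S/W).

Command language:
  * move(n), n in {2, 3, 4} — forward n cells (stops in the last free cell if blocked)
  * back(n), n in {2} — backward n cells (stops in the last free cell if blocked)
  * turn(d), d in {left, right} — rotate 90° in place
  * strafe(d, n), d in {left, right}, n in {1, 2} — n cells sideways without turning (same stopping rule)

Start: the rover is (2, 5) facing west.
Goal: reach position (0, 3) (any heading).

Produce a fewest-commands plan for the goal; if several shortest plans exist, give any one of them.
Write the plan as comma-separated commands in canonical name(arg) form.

begin: (2, 5) facing west
1. strafe(left, 2) → (2, 3) facing west
2. move(4) → (0, 3) facing west
shorter routes all fall short; 2 is best.

strafe(left, 2), move(4)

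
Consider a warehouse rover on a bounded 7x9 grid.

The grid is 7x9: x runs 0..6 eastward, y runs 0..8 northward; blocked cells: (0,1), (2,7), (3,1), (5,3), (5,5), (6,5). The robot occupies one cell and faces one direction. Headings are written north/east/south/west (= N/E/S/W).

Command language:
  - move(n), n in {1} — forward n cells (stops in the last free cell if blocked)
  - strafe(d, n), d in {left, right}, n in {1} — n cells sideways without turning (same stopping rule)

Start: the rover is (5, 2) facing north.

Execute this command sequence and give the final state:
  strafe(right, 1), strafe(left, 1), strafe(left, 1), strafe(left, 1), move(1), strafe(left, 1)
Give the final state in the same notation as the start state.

begin: (5, 2) facing north
t=1 strafe(right, 1) ⇒ (6, 2) facing north
t=2 strafe(left, 1) ⇒ (5, 2) facing north
t=3 strafe(left, 1) ⇒ (4, 2) facing north
t=4 strafe(left, 1) ⇒ (3, 2) facing north
t=5 move(1) ⇒ (3, 3) facing north
t=6 strafe(left, 1) ⇒ (2, 3) facing north

(2, 3) facing north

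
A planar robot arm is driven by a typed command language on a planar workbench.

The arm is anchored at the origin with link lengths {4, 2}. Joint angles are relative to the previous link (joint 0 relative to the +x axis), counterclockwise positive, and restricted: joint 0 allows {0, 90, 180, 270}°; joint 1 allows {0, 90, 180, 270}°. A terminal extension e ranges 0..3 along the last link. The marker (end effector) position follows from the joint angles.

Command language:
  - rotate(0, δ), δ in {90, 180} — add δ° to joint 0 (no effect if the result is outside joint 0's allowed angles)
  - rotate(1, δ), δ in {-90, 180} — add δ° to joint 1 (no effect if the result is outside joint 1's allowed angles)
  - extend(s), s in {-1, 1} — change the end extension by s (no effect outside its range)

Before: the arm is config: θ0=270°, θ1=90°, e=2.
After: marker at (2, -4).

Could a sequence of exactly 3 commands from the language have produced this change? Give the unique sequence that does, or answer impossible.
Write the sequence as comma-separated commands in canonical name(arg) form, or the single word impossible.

from: config: θ0=270°, θ1=90°, e=2
[1] after extend(-1): config: θ0=270°, θ1=90°, e=1
[2] after extend(-1): config: θ0=270°, θ1=90°, e=0
[3] after extend(-1): config: θ0=270°, θ1=90°, e=0
no other 3-command option fits: unique.

extend(-1), extend(-1), extend(-1)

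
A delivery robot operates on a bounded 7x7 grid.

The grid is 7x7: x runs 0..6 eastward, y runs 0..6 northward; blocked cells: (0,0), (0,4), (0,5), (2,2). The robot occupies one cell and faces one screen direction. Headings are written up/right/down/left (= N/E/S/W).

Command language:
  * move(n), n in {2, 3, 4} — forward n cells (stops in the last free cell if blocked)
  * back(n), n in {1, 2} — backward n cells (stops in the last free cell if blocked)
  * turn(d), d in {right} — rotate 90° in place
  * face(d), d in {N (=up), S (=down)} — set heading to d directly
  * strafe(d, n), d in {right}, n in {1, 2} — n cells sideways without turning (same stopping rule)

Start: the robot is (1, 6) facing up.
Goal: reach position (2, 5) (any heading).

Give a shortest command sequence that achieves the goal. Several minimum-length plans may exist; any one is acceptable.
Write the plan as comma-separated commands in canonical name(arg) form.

back(1), strafe(right, 1)

initial: (1, 6) facing up
step 1 (back(1)): (1, 5) facing up
step 2 (strafe(right, 1)): (2, 5) facing up
nothing shorter than 2 reaches the goal.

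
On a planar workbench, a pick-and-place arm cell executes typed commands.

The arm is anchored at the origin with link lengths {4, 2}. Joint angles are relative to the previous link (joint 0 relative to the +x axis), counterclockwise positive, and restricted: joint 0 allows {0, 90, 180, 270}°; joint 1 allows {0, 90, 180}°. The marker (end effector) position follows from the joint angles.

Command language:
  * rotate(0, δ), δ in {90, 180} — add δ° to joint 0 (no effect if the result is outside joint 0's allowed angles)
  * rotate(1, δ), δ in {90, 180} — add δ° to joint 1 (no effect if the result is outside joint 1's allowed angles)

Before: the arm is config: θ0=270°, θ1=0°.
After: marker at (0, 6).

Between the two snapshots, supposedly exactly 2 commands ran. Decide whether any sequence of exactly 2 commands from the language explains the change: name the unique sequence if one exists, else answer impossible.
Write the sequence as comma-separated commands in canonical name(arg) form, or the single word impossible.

rotate(0, 90), rotate(0, 90)

begin: config: θ0=270°, θ1=0°
step 1 (rotate(0, 90)): config: θ0=0°, θ1=0°
step 2 (rotate(0, 90)): config: θ0=90°, θ1=0°
uniquely the one of 16 2-step routes that fits.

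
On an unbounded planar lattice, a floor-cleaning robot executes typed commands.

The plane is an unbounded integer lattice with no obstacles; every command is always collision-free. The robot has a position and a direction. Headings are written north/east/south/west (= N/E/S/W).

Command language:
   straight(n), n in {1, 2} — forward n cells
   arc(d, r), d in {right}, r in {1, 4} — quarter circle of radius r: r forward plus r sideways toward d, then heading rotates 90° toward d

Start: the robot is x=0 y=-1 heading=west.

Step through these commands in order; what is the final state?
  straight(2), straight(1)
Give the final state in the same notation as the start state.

x=-3 y=-1 heading=west

from: x=0 y=-1 heading=west
t=1 straight(2) ⇒ x=-2 y=-1 heading=west
t=2 straight(1) ⇒ x=-3 y=-1 heading=west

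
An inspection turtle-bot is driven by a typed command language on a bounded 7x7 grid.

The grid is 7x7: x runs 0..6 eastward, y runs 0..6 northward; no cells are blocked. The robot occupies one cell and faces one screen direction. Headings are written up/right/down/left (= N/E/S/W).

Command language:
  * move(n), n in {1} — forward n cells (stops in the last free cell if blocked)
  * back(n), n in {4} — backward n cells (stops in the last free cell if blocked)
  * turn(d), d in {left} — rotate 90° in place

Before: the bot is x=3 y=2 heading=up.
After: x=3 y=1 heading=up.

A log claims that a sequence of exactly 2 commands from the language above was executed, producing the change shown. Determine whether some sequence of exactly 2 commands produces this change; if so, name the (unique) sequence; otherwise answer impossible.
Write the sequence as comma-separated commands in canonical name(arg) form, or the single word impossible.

back(4), move(1)

key: running move(1) before back(4) would end elsewhere — order is forced
start: x=3 y=2 heading=up
step 1 (back(4)): x=3 y=0 heading=up
step 2 (move(1)): x=3 y=1 heading=up
uniquely the one of 9 2-step routes that fits.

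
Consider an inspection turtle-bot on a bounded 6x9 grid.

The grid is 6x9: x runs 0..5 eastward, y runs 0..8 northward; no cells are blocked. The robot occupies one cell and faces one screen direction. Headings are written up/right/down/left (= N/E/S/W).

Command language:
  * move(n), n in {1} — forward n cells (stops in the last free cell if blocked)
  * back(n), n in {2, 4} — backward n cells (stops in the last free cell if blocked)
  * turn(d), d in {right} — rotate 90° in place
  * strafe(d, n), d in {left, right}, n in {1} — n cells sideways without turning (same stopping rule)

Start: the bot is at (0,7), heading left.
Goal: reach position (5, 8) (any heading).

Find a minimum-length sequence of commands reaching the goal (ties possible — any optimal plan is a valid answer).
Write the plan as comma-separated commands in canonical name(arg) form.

from: at (0,7), heading left
step 1 (back(4)): at (4,7), heading left
step 2 (back(4)): at (5,7), heading left
step 3 (strafe(right, 1)): at (5,8), heading left
no 2-step plan works, so 3 is optimal.

back(4), back(4), strafe(right, 1)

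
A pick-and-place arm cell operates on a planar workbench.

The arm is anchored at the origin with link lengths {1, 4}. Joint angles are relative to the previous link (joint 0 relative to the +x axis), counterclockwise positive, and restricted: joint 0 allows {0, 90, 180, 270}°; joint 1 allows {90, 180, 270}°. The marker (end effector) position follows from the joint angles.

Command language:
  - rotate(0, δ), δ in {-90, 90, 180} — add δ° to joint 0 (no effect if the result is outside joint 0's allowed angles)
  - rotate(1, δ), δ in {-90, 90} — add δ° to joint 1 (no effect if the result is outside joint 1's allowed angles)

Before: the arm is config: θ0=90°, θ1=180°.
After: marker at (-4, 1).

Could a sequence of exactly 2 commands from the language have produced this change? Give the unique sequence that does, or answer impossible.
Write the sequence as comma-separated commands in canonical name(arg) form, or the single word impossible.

initial: config: θ0=90°, θ1=180°
1. rotate(1, -90) → config: θ0=90°, θ1=90°
2. rotate(1, -90) → config: θ0=90°, θ1=90°
all 25 alternatives checked — unique.

rotate(1, -90), rotate(1, -90)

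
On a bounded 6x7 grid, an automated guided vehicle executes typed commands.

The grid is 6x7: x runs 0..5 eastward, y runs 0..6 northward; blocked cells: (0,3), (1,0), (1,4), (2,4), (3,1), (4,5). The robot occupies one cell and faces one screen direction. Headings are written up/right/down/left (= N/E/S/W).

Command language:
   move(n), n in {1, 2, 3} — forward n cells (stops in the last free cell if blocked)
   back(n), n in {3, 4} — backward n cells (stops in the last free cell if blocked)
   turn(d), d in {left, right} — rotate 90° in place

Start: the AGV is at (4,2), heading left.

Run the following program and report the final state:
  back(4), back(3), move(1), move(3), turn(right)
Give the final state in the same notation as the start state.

initial: at (4,2), heading left
[1] after back(4): at (5,2), heading left
[2] after back(3): at (5,2), heading left
[3] after move(1): at (4,2), heading left
[4] after move(3): at (1,2), heading left
[5] after turn(right): at (1,2), heading up

at (1,2), heading up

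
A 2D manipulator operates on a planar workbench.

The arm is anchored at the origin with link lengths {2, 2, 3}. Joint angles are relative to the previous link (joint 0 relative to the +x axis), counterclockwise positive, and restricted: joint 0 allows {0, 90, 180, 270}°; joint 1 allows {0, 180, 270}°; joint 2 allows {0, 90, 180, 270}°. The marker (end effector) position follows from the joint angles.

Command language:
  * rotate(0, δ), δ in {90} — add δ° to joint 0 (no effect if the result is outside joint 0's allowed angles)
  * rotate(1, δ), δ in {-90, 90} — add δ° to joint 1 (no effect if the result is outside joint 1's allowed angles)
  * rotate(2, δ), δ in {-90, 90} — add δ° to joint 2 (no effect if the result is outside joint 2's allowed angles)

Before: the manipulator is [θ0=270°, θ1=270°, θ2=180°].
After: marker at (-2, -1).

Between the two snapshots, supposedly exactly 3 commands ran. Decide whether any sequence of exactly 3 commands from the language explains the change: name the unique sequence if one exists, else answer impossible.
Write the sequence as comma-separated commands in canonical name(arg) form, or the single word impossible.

rotate(0, 90), rotate(0, 90), rotate(0, 90)

start: [θ0=270°, θ1=270°, θ2=180°]
[1] after rotate(0, 90): [θ0=0°, θ1=270°, θ2=180°]
[2] after rotate(0, 90): [θ0=90°, θ1=270°, θ2=180°]
[3] after rotate(0, 90): [θ0=180°, θ1=270°, θ2=180°]
all 125 alternatives checked — unique.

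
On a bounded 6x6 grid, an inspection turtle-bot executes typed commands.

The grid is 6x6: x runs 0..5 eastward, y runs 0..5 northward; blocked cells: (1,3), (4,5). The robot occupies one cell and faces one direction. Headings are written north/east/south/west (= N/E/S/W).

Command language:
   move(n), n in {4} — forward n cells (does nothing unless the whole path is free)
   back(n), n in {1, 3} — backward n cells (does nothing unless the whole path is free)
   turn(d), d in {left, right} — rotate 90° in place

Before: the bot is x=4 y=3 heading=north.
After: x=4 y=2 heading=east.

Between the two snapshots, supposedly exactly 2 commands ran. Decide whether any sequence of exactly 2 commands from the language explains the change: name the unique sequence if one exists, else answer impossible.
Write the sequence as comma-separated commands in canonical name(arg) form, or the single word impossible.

back(1), turn(right)

key: cell and facing (now E) both changed — the 2 commands mix motion and turning
begin: x=4 y=3 heading=north
[1] after back(1): x=4 y=2 heading=north
[2] after turn(right): x=4 y=2 heading=east
no other 2-command option fits: unique.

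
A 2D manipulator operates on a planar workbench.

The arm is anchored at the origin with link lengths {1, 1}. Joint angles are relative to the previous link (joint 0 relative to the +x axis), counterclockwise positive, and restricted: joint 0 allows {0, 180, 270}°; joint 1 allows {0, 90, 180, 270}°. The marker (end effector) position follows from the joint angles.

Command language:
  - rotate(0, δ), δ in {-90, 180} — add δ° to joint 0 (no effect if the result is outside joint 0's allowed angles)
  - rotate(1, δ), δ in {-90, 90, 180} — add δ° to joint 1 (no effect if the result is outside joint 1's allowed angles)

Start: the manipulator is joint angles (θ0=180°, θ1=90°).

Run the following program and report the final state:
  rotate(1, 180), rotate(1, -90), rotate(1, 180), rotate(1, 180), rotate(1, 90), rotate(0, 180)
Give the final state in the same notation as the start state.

joint angles (θ0=0°, θ1=270°)

start: joint angles (θ0=180°, θ1=90°)
step 1 (rotate(1, 180)): joint angles (θ0=180°, θ1=270°)
step 2 (rotate(1, -90)): joint angles (θ0=180°, θ1=180°)
step 3 (rotate(1, 180)): joint angles (θ0=180°, θ1=0°)
step 4 (rotate(1, 180)): joint angles (θ0=180°, θ1=180°)
step 5 (rotate(1, 90)): joint angles (θ0=180°, θ1=270°)
step 6 (rotate(0, 180)): joint angles (θ0=0°, θ1=270°)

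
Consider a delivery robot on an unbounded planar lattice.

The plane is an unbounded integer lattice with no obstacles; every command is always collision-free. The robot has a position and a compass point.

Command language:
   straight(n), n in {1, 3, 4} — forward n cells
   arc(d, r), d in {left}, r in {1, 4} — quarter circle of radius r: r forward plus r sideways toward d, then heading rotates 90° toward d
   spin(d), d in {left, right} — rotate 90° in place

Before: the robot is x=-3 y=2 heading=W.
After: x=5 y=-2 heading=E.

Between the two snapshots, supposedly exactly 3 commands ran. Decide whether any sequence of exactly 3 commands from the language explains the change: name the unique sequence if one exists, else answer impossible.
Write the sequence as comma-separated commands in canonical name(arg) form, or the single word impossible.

spin(left), arc(left, 4), straight(4)

key: order matters: swapping spin(left) and straight(4) lands elsewhere
begin: x=-3 y=2 heading=W
step 1 (spin(left)): x=-3 y=2 heading=S
step 2 (arc(left, 4)): x=1 y=-2 heading=E
step 3 (straight(4)): x=5 y=-2 heading=E
no other 3-command option fits: unique.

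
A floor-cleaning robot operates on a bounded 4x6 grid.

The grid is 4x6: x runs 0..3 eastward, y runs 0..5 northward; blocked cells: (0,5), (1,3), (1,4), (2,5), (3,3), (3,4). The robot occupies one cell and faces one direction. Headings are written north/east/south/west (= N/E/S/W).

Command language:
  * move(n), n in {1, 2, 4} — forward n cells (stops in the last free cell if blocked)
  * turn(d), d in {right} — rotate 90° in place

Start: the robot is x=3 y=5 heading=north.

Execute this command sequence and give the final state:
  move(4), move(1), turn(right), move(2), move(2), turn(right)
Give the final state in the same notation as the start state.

x=3 y=5 heading=south

initial: x=3 y=5 heading=north
1. move(4) → x=3 y=5 heading=north
2. move(1) → x=3 y=5 heading=north
3. turn(right) → x=3 y=5 heading=east
4. move(2) → x=3 y=5 heading=east
5. move(2) → x=3 y=5 heading=east
6. turn(right) → x=3 y=5 heading=south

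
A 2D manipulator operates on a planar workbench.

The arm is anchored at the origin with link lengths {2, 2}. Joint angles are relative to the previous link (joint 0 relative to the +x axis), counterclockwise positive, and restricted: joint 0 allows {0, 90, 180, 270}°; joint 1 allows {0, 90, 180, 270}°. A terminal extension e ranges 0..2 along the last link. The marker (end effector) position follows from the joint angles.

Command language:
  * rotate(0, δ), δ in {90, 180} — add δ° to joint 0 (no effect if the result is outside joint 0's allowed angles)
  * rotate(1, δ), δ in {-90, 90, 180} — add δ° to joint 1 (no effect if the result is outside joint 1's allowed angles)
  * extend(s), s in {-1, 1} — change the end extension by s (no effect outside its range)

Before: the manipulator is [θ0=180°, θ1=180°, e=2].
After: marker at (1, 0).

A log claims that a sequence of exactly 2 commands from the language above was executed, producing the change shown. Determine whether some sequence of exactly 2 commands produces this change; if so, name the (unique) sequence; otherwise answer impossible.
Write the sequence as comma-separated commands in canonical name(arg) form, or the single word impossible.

extend(1), extend(-1)

key: order matters: swapping extend(1) and extend(-1) lands elsewhere
t0: [θ0=180°, θ1=180°, e=2]
[1] after extend(1): [θ0=180°, θ1=180°, e=2]
[2] after extend(-1): [θ0=180°, θ1=180°, e=1]
uniquely the one of 49 2-step routes that fits.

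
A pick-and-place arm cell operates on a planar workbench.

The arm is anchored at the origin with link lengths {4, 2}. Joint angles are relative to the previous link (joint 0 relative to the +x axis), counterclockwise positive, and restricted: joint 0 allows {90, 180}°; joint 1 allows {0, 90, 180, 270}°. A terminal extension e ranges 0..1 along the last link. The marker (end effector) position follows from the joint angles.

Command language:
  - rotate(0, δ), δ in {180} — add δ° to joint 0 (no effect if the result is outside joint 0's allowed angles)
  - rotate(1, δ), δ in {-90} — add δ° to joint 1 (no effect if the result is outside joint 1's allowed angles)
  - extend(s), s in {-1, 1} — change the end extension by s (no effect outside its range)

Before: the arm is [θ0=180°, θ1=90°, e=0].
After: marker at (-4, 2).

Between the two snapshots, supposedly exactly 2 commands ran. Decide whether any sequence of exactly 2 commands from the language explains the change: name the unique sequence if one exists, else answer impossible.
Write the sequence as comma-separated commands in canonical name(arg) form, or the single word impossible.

start: [θ0=180°, θ1=90°, e=0]
t=1 rotate(1, -90) ⇒ [θ0=180°, θ1=0°, e=0]
t=2 rotate(1, -90) ⇒ [θ0=180°, θ1=270°, e=0]
no other 2-command option fits: unique.

rotate(1, -90), rotate(1, -90)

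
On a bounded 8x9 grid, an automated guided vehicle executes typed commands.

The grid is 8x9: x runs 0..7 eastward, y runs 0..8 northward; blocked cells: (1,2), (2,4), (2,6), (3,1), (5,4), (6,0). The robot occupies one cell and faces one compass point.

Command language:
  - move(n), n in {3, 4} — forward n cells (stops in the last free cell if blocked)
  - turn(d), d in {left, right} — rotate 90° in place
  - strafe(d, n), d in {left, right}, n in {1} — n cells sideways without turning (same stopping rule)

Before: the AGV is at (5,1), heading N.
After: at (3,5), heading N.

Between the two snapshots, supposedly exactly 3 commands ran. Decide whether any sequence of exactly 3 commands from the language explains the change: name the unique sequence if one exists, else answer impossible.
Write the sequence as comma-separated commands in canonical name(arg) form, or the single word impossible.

key: heading stays N — no command in the sequence turns
begin: at (5,1), heading N
[1] after strafe(left, 1): at (4,1), heading N
[2] after move(4): at (4,5), heading N
[3] after strafe(left, 1): at (3,5), heading N
no other 3-command option fits: unique.

strafe(left, 1), move(4), strafe(left, 1)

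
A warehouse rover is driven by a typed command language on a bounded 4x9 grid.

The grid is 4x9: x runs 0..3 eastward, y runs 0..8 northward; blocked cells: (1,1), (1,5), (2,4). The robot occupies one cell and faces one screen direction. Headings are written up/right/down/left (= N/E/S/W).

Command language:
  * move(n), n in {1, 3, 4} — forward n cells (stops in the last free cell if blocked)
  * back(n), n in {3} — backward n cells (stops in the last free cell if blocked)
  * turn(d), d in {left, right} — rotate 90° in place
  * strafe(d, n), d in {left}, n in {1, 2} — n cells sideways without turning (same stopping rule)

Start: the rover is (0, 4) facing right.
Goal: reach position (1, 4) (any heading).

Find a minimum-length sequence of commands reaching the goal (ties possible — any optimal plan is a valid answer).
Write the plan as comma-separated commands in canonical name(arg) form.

begin: (0, 4) facing right
step 1 (move(3)): (1, 4) facing right
nothing shorter than 1 reaches the goal.

move(3)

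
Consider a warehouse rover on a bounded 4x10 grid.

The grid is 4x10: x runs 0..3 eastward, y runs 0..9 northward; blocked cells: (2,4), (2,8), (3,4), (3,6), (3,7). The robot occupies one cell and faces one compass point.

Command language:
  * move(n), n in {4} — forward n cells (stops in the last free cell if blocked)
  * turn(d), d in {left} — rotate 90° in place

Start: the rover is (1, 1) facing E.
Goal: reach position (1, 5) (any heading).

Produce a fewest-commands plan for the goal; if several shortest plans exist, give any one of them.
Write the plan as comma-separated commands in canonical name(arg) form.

begin: (1, 1) facing E
step 1 (turn(left)): (1, 1) facing N
step 2 (move(4)): (1, 5) facing N
minimal: 2 command(s), checked below 2.

turn(left), move(4)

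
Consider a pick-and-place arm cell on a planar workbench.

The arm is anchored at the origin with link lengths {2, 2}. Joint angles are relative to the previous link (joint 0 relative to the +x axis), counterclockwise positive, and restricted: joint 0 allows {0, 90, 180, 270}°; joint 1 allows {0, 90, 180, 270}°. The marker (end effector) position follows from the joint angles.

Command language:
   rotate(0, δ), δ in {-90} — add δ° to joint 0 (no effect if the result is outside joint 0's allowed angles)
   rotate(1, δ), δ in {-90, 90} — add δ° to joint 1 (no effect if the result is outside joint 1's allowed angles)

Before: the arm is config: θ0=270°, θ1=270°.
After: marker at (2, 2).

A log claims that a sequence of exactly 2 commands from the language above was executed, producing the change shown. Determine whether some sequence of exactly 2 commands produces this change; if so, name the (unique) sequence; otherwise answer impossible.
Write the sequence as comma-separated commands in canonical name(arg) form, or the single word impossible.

start: config: θ0=270°, θ1=270°
[1] after rotate(0, -90): config: θ0=180°, θ1=270°
[2] after rotate(0, -90): config: θ0=90°, θ1=270°
no other 2-command option fits: unique.

rotate(0, -90), rotate(0, -90)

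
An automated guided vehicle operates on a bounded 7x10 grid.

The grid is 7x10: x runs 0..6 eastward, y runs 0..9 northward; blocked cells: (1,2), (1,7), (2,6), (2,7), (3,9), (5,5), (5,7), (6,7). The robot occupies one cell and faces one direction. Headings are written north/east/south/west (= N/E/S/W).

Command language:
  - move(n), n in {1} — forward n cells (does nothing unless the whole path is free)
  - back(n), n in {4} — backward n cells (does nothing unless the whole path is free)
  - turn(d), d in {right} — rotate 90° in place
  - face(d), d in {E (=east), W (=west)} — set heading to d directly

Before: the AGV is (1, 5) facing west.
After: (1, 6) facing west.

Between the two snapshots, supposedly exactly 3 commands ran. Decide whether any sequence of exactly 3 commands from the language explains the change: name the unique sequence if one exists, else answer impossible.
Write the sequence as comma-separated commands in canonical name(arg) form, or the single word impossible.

turn(right), move(1), face(W)

key: still facing W at the end — net rotation zero over 3 steps
t0: (1, 5) facing west
t=1 turn(right) ⇒ (1, 5) facing north
t=2 move(1) ⇒ (1, 6) facing north
t=3 face(W) ⇒ (1, 6) facing west
no rival 3-sequence matches.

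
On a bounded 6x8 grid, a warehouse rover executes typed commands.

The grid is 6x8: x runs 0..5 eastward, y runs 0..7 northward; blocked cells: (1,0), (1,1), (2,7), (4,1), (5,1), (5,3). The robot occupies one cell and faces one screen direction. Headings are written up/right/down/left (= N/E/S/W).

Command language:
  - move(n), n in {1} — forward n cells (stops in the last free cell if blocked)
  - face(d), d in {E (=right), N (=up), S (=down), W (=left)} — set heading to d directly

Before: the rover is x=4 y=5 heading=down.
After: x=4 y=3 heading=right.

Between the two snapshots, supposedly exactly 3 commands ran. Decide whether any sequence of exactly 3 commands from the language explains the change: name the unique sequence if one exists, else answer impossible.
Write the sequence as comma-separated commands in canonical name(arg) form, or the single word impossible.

key: position moved to (4,3) AND the heading swung to E — translation plus rotation needed
t0: x=4 y=5 heading=down
t=1 move(1) ⇒ x=4 y=4 heading=down
t=2 move(1) ⇒ x=4 y=3 heading=down
t=3 face(E) ⇒ x=4 y=3 heading=right
all 125 alternatives checked — unique.

move(1), move(1), face(E)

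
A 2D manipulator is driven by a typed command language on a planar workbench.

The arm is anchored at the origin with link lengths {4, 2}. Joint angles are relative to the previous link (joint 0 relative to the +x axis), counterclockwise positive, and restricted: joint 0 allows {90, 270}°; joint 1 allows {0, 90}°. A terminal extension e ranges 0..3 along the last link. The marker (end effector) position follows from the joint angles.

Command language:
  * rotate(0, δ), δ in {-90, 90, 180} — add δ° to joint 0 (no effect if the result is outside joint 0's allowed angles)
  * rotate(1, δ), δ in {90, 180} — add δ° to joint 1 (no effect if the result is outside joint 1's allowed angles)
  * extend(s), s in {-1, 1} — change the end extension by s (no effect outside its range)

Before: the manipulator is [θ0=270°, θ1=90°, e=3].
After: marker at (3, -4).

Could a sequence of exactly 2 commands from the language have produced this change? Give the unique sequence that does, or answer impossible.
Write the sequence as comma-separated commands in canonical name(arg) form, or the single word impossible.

extend(-1), extend(-1)

t0: [θ0=270°, θ1=90°, e=3]
t=1 extend(-1) ⇒ [θ0=270°, θ1=90°, e=2]
t=2 extend(-1) ⇒ [θ0=270°, θ1=90°, e=1]
all 49 alternatives checked — unique.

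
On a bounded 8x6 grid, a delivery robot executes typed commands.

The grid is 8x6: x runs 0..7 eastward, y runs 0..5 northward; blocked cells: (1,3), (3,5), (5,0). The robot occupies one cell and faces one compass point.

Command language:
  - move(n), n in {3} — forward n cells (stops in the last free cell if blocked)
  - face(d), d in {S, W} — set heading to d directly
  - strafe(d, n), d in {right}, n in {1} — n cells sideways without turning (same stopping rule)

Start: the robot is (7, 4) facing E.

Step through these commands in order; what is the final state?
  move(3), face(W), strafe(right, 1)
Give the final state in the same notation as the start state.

initial: (7, 4) facing E
step 1 (move(3)): (7, 4) facing E
step 2 (face(W)): (7, 4) facing W
step 3 (strafe(right, 1)): (7, 5) facing W

(7, 5) facing W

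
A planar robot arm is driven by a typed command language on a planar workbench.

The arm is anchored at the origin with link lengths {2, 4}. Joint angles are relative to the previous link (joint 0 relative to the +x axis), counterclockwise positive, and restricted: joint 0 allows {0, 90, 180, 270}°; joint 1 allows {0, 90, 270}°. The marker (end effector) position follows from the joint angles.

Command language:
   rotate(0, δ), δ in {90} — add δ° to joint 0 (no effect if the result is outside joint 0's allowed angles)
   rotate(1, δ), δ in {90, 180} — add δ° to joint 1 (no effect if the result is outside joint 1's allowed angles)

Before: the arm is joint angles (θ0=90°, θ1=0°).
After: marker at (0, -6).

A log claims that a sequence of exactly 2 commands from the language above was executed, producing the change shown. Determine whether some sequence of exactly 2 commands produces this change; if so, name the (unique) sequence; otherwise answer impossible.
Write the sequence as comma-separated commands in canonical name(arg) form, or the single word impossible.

rotate(0, 90), rotate(0, 90)

initial: joint angles (θ0=90°, θ1=0°)
[1] after rotate(0, 90): joint angles (θ0=180°, θ1=0°)
[2] after rotate(0, 90): joint angles (θ0=270°, θ1=0°)
no other 2-command option fits: unique.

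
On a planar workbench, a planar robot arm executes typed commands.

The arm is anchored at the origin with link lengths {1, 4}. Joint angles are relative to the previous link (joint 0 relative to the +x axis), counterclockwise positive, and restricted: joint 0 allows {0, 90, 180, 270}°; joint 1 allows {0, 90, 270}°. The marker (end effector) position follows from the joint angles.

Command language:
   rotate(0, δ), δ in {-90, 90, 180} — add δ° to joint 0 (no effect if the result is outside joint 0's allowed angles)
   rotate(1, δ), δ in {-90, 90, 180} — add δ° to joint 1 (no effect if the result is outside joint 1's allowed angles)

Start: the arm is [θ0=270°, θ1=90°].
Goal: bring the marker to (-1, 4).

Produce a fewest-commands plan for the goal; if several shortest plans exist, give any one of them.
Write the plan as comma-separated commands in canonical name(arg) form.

start: [θ0=270°, θ1=90°]
step 1 (rotate(0, -90)): [θ0=180°, θ1=90°]
step 2 (rotate(1, 180)): [θ0=180°, θ1=270°]
no 1-step plan works, so 2 is optimal.

rotate(0, -90), rotate(1, 180)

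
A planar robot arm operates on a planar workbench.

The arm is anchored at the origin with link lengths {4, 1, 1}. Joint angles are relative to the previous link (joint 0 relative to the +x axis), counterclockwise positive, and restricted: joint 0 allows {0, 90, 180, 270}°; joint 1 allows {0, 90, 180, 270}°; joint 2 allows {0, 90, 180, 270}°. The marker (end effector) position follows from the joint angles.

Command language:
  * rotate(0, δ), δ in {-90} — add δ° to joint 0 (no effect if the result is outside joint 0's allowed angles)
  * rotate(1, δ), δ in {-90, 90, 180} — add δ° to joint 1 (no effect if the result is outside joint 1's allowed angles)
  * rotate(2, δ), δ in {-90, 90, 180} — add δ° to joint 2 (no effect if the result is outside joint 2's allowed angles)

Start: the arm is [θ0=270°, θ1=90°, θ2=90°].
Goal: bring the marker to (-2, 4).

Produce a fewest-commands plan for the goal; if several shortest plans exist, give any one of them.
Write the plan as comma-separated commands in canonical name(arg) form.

initial: [θ0=270°, θ1=90°, θ2=90°]
1. rotate(0, -90) → [θ0=180°, θ1=90°, θ2=90°]
2. rotate(0, -90) → [θ0=90°, θ1=90°, θ2=90°]
3. rotate(2, -90) → [θ0=90°, θ1=90°, θ2=0°]
no 2-step plan works, so 3 is optimal.

rotate(0, -90), rotate(0, -90), rotate(2, -90)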